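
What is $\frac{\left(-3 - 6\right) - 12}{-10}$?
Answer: $\frac{21}{10} \approx 2.1$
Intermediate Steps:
$\frac{\left(-3 - 6\right) - 12}{-10} = \left(\left(-3 - 6\right) - 12\right) \left(- \frac{1}{10}\right) = \left(-9 - 12\right) \left(- \frac{1}{10}\right) = \left(-21\right) \left(- \frac{1}{10}\right) = \frac{21}{10}$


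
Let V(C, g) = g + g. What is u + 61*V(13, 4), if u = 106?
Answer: 594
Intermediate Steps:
V(C, g) = 2*g
u + 61*V(13, 4) = 106 + 61*(2*4) = 106 + 61*8 = 106 + 488 = 594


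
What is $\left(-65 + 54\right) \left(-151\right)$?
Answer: $1661$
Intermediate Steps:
$\left(-65 + 54\right) \left(-151\right) = \left(-11\right) \left(-151\right) = 1661$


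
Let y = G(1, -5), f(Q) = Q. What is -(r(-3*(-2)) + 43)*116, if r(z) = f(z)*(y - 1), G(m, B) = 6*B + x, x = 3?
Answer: 14500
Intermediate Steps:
G(m, B) = 3 + 6*B (G(m, B) = 6*B + 3 = 3 + 6*B)
y = -27 (y = 3 + 6*(-5) = 3 - 30 = -27)
r(z) = -28*z (r(z) = z*(-27 - 1) = z*(-28) = -28*z)
-(r(-3*(-2)) + 43)*116 = -(-(-84)*(-2) + 43)*116 = -(-28*6 + 43)*116 = -(-168 + 43)*116 = -(-125)*116 = -1*(-14500) = 14500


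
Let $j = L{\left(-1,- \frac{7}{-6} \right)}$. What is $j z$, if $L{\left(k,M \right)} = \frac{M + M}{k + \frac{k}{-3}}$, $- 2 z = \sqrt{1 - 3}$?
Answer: $\frac{7 i \sqrt{2}}{4} \approx 2.4749 i$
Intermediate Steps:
$z = - \frac{i \sqrt{2}}{2}$ ($z = - \frac{\sqrt{1 - 3}}{2} = - \frac{\sqrt{-2}}{2} = - \frac{i \sqrt{2}}{2} \approx - 0.70711 i$)
$L{\left(k,M \right)} = \frac{3 M}{k}$ ($L{\left(k,M \right)} = \frac{2 M}{k + k \left(- \frac{1}{3}\right)} = \frac{2 M}{k - \frac{k}{3}} = \frac{2 M}{\frac{2}{3} k} = 2 M \frac{3}{2 k} = \frac{3 M}{k}$)
$j = - \frac{7}{2}$ ($j = \frac{3 \left(- \frac{7}{-6}\right)}{-1} = 3 \left(\left(-7\right) \left(- \frac{1}{6}\right)\right) \left(-1\right) = 3 \cdot \frac{7}{6} \left(-1\right) = - \frac{7}{2} \approx -3.5$)
$j z = - \frac{7 \left(- \frac{i \sqrt{2}}{2}\right)}{2} = \frac{7 i \sqrt{2}}{4}$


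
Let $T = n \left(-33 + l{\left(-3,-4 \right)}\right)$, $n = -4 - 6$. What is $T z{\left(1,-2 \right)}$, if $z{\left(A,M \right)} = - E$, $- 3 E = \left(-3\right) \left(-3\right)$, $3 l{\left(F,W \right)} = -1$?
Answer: $1000$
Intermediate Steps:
$l{\left(F,W \right)} = - \frac{1}{3}$ ($l{\left(F,W \right)} = \frac{1}{3} \left(-1\right) = - \frac{1}{3}$)
$E = -3$ ($E = - \frac{\left(-3\right) \left(-3\right)}{3} = \left(- \frac{1}{3}\right) 9 = -3$)
$n = -10$ ($n = -4 - 6 = -10$)
$z{\left(A,M \right)} = 3$ ($z{\left(A,M \right)} = \left(-1\right) \left(-3\right) = 3$)
$T = \frac{1000}{3}$ ($T = - 10 \left(-33 - \frac{1}{3}\right) = \left(-10\right) \left(- \frac{100}{3}\right) = \frac{1000}{3} \approx 333.33$)
$T z{\left(1,-2 \right)} = \frac{1000}{3} \cdot 3 = 1000$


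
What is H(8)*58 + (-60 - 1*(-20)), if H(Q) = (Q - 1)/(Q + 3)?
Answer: -34/11 ≈ -3.0909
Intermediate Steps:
H(Q) = (-1 + Q)/(3 + Q)
H(8)*58 + (-60 - 1*(-20)) = ((-1 + 8)/(3 + 8))*58 + (-60 - 1*(-20)) = (7/11)*58 + (-60 + 20) = ((1/11)*7)*58 - 40 = (7/11)*58 - 40 = 406/11 - 40 = -34/11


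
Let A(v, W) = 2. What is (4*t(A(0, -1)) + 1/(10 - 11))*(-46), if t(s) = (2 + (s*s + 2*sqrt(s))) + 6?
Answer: -2162 - 368*sqrt(2) ≈ -2682.4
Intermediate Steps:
t(s) = 8 + s**2 + 2*sqrt(s) (t(s) = (2 + (s**2 + 2*sqrt(s))) + 6 = (2 + s**2 + 2*sqrt(s)) + 6 = 8 + s**2 + 2*sqrt(s))
(4*t(A(0, -1)) + 1/(10 - 11))*(-46) = (4*(8 + 2**2 + 2*sqrt(2)) + 1/(10 - 11))*(-46) = (4*(8 + 4 + 2*sqrt(2)) + 1/(-1))*(-46) = (4*(12 + 2*sqrt(2)) - 1)*(-46) = ((48 + 8*sqrt(2)) - 1)*(-46) = (47 + 8*sqrt(2))*(-46) = -2162 - 368*sqrt(2)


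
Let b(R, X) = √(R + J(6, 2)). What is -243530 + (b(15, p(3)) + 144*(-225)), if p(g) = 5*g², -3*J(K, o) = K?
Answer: -275930 + √13 ≈ -2.7593e+5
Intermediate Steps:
J(K, o) = -K/3
b(R, X) = √(-2 + R) (b(R, X) = √(R - ⅓*6) = √(R - 2) = √(-2 + R))
-243530 + (b(15, p(3)) + 144*(-225)) = -243530 + (√(-2 + 15) + 144*(-225)) = -243530 + (√13 - 32400) = -243530 + (-32400 + √13) = -275930 + √13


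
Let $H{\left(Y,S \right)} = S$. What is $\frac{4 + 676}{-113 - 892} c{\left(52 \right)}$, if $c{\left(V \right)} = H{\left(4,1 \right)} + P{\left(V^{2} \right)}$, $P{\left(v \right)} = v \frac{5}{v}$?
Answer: $- \frac{272}{67} \approx -4.0597$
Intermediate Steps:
$P{\left(v \right)} = 5$
$c{\left(V \right)} = 6$ ($c{\left(V \right)} = 1 + 5 = 6$)
$\frac{4 + 676}{-113 - 892} c{\left(52 \right)} = \frac{4 + 676}{-113 - 892} \cdot 6 = \frac{680}{-1005} \cdot 6 = 680 \left(- \frac{1}{1005}\right) 6 = \left(- \frac{136}{201}\right) 6 = - \frac{272}{67}$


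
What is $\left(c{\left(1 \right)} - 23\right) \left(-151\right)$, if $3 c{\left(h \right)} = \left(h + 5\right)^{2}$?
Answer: $1661$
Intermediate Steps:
$c{\left(h \right)} = \frac{\left(5 + h\right)^{2}}{3}$ ($c{\left(h \right)} = \frac{\left(h + 5\right)^{2}}{3} = \frac{\left(5 + h\right)^{2}}{3}$)
$\left(c{\left(1 \right)} - 23\right) \left(-151\right) = \left(\frac{\left(5 + 1\right)^{2}}{3} - 23\right) \left(-151\right) = \left(\frac{6^{2}}{3} - 23\right) \left(-151\right) = \left(\frac{1}{3} \cdot 36 - 23\right) \left(-151\right) = \left(12 - 23\right) \left(-151\right) = \left(-11\right) \left(-151\right) = 1661$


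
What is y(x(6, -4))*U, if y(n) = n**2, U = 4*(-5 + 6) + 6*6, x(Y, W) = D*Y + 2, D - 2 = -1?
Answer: 2560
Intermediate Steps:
D = 1 (D = 2 - 1 = 1)
x(Y, W) = 2 + Y (x(Y, W) = 1*Y + 2 = Y + 2 = 2 + Y)
U = 40 (U = 4*1 + 36 = 4 + 36 = 40)
y(x(6, -4))*U = (2 + 6)**2*40 = 8**2*40 = 64*40 = 2560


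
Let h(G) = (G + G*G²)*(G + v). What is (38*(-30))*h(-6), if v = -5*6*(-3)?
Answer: 21258720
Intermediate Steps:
v = 90 (v = -30*(-3) = 90)
h(G) = (90 + G)*(G + G³) (h(G) = (G + G*G²)*(G + 90) = (G + G³)*(90 + G) = (90 + G)*(G + G³))
(38*(-30))*h(-6) = (38*(-30))*(-6*(90 - 6 + (-6)³ + 90*(-6)²)) = -(-6840)*(90 - 6 - 216 + 90*36) = -(-6840)*(90 - 6 - 216 + 3240) = -(-6840)*3108 = -1140*(-18648) = 21258720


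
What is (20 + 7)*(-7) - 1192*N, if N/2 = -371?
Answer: 884275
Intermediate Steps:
N = -742 (N = 2*(-371) = -742)
(20 + 7)*(-7) - 1192*N = (20 + 7)*(-7) - 1192*(-742) = 27*(-7) + 884464 = -189 + 884464 = 884275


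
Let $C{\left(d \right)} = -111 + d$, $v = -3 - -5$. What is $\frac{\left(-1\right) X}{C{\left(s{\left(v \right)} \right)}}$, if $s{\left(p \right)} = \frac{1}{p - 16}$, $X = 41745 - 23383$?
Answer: $\frac{257068}{1555} \approx 165.32$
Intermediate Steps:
$X = 18362$ ($X = 41745 - 23383 = 18362$)
$v = 2$ ($v = -3 + 5 = 2$)
$s{\left(p \right)} = \frac{1}{-16 + p}$
$\frac{\left(-1\right) X}{C{\left(s{\left(v \right)} \right)}} = \frac{\left(-1\right) 18362}{-111 + \frac{1}{-16 + 2}} = - \frac{18362}{-111 + \frac{1}{-14}} = - \frac{18362}{-111 - \frac{1}{14}} = - \frac{18362}{- \frac{1555}{14}} = \left(-18362\right) \left(- \frac{14}{1555}\right) = \frac{257068}{1555}$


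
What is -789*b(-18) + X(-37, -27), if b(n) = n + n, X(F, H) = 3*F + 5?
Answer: 28298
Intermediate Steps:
X(F, H) = 5 + 3*F
b(n) = 2*n
-789*b(-18) + X(-37, -27) = -1578*(-18) + (5 + 3*(-37)) = -789*(-36) + (5 - 111) = 28404 - 106 = 28298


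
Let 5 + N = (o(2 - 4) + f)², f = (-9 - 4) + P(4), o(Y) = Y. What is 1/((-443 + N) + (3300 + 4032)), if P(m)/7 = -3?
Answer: 1/8180 ≈ 0.00012225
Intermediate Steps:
P(m) = -21 (P(m) = 7*(-3) = -21)
f = -34 (f = (-9 - 4) - 21 = -13 - 21 = -34)
N = 1291 (N = -5 + ((2 - 4) - 34)² = -5 + (-2 - 34)² = -5 + (-36)² = -5 + 1296 = 1291)
1/((-443 + N) + (3300 + 4032)) = 1/((-443 + 1291) + (3300 + 4032)) = 1/(848 + 7332) = 1/8180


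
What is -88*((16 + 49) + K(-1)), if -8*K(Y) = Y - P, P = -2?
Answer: -5709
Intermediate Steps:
K(Y) = -¼ - Y/8 (K(Y) = -(Y - 1*(-2))/8 = -(Y + 2)/8 = -(2 + Y)/8 = -¼ - Y/8)
-88*((16 + 49) + K(-1)) = -88*((16 + 49) + (-¼ - ⅛*(-1))) = -88*(65 + (-¼ + ⅛)) = -88*(65 - ⅛) = -88*519/8 = -5709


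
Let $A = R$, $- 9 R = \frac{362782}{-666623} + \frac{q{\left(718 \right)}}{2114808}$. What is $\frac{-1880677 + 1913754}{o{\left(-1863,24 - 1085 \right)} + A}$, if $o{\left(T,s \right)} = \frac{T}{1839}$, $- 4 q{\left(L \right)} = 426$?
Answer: $- \frac{171509853706345885104}{4939275074342803} \approx -34724.0$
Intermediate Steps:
$q{\left(L \right)} = - \frac{213}{2}$ ($q{\left(L \right)} = \left(- \frac{1}{4}\right) 426 = - \frac{213}{2}$)
$o{\left(T,s \right)} = \frac{T}{1839}$ ($o{\left(T,s \right)} = T \frac{1}{1839} = \frac{T}{1839}$)
$R = \frac{511523514137}{8458677920304}$ ($R = - \frac{\frac{362782}{-666623} - \frac{213}{2 \cdot 2114808}}{9} = - \frac{362782 \left(- \frac{1}{666623}\right) - \frac{71}{1409872}}{9} = - \frac{- \frac{362782}{666623} - \frac{71}{1409872}}{9} = \left(- \frac{1}{9}\right) \left(- \frac{511523514137}{939853102256}\right) = \frac{511523514137}{8458677920304} \approx 0.060473$)
$A = \frac{511523514137}{8458677920304} \approx 0.060473$
$\frac{-1880677 + 1913754}{o{\left(-1863,24 - 1085 \right)} + A} = \frac{-1880677 + 1913754}{\frac{1}{1839} \left(-1863\right) + \frac{511523514137}{8458677920304}} = \frac{33077}{- \frac{621}{613} + \frac{511523514137}{8458677920304}} = \frac{33077}{- \frac{4939275074342803}{5185169565146352}} = 33077 \left(- \frac{5185169565146352}{4939275074342803}\right) = - \frac{171509853706345885104}{4939275074342803}$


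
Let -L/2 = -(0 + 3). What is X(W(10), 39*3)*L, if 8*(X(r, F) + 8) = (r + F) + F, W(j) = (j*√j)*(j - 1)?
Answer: 255/2 + 135*√10/2 ≈ 340.95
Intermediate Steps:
W(j) = j^(3/2)*(-1 + j)
X(r, F) = -8 + F/4 + r/8 (X(r, F) = -8 + ((r + F) + F)/8 = -8 + ((F + r) + F)/8 = -8 + (r + 2*F)/8 = -8 + (F/4 + r/8) = -8 + F/4 + r/8)
L = 6 (L = -(-2)*(0 + 3) = -(-2)*3 = -2*(-3) = 6)
X(W(10), 39*3)*L = (-8 + (39*3)/4 + (10^(3/2)*(-1 + 10))/8)*6 = (-8 + (¼)*117 + ((10*√10)*9)/8)*6 = (-8 + 117/4 + (90*√10)/8)*6 = (-8 + 117/4 + 45*√10/4)*6 = (85/4 + 45*√10/4)*6 = 255/2 + 135*√10/2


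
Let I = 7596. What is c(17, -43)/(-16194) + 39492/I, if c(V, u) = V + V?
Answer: 8878822/1708467 ≈ 5.1970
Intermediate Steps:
c(V, u) = 2*V
c(17, -43)/(-16194) + 39492/I = (2*17)/(-16194) + 39492/7596 = 34*(-1/16194) + 39492*(1/7596) = -17/8097 + 1097/211 = 8878822/1708467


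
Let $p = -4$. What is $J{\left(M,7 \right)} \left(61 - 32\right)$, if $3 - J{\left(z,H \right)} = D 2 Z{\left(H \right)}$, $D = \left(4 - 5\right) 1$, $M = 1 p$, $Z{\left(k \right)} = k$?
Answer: $493$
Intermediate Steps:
$M = -4$ ($M = 1 \left(-4\right) = -4$)
$D = -1$ ($D = \left(-1\right) 1 = -1$)
$J{\left(z,H \right)} = 3 + 2 H$ ($J{\left(z,H \right)} = 3 - \left(-1\right) 2 H = 3 - - 2 H = 3 + 2 H$)
$J{\left(M,7 \right)} \left(61 - 32\right) = \left(3 + 2 \cdot 7\right) \left(61 - 32\right) = \left(3 + 14\right) \left(61 - 32\right) = 17 \left(61 - 32\right) = 17 \cdot 29 = 493$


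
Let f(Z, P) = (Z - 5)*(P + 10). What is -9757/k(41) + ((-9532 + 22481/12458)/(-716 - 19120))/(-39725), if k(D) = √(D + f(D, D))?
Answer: -226147/18698511192 - 9757*√1877/1877 ≈ -225.21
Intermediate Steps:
f(Z, P) = (-5 + Z)*(10 + P)
k(D) = √(-50 + D² + 6*D) (k(D) = √(D + (-50 - 5*D + 10*D + D*D)) = √(D + (-50 - 5*D + 10*D + D²)) = √(D + (-50 + D² + 5*D)) = √(-50 + D² + 6*D))
-9757/k(41) + ((-9532 + 22481/12458)/(-716 - 19120))/(-39725) = -9757/√(-50 + 41² + 6*41) + ((-9532 + 22481/12458)/(-716 - 19120))/(-39725) = -9757/√(-50 + 1681 + 246) + ((-9532 + 22481*(1/12458))/(-19836))*(-1/39725) = -9757*√1877/1877 + ((-9532 + 22481/12458)*(-1/19836))*(-1/39725) = -9757*√1877/1877 - 118727175/12458*(-1/19836)*(-1/39725) = -9757*√1877/1877 + (39575725/82372296)*(-1/39725) = -9757*√1877/1877 - 226147/18698511192 = -226147/18698511192 - 9757*√1877/1877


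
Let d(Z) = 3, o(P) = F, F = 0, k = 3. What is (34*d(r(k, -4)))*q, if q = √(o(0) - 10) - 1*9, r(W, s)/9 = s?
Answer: -918 + 102*I*√10 ≈ -918.0 + 322.55*I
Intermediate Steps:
r(W, s) = 9*s
o(P) = 0
q = -9 + I*√10 (q = √(0 - 10) - 1*9 = √(-10) - 9 = I*√10 - 9 = -9 + I*√10 ≈ -9.0 + 3.1623*I)
(34*d(r(k, -4)))*q = (34*3)*(-9 + I*√10) = 102*(-9 + I*√10) = -918 + 102*I*√10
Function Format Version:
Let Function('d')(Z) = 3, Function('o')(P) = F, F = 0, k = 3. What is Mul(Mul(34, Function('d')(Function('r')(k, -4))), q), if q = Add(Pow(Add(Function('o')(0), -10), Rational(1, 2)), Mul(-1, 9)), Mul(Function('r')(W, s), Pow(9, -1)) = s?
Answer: Add(-918, Mul(102, I, Pow(10, Rational(1, 2)))) ≈ Add(-918.00, Mul(322.55, I))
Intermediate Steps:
Function('r')(W, s) = Mul(9, s)
Function('o')(P) = 0
q = Add(-9, Mul(I, Pow(10, Rational(1, 2)))) (q = Add(Pow(Add(0, -10), Rational(1, 2)), Mul(-1, 9)) = Add(Pow(-10, Rational(1, 2)), -9) = Add(Mul(I, Pow(10, Rational(1, 2))), -9) = Add(-9, Mul(I, Pow(10, Rational(1, 2)))) ≈ Add(-9.0000, Mul(3.1623, I)))
Mul(Mul(34, Function('d')(Function('r')(k, -4))), q) = Mul(Mul(34, 3), Add(-9, Mul(I, Pow(10, Rational(1, 2))))) = Mul(102, Add(-9, Mul(I, Pow(10, Rational(1, 2))))) = Add(-918, Mul(102, I, Pow(10, Rational(1, 2))))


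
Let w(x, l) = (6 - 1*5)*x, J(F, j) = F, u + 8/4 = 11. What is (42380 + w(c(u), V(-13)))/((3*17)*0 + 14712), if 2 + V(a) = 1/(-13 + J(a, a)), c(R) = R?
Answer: 42389/14712 ≈ 2.8813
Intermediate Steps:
u = 9 (u = -2 + 11 = 9)
V(a) = -2 + 1/(-13 + a)
w(x, l) = x (w(x, l) = (6 - 5)*x = 1*x = x)
(42380 + w(c(u), V(-13)))/((3*17)*0 + 14712) = (42380 + 9)/((3*17)*0 + 14712) = 42389/(51*0 + 14712) = 42389/(0 + 14712) = 42389/14712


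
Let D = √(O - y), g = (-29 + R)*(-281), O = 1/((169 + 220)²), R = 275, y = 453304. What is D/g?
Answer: -I*√68594414583/26890014 ≈ -0.0097399*I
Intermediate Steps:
O = 1/151321 (O = 1/(389²) = 1/151321 ≈ 6.6085e-6)
g = -69126 (g = (-29 + 275)*(-281) = 246*(-281) = -69126)
D = I*√68594414583/389 (D = √(1/151321 - 1*453304) = √(1/151321 - 453304) = √(-68594414583/151321) = I*√68594414583/389 ≈ 673.28*I)
D/g = (I*√68594414583/389)/(-69126) = (I*√68594414583/389)*(-1/69126) = -I*√68594414583/26890014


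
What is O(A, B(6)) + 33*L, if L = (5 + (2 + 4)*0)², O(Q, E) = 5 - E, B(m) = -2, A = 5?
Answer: 832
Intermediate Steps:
L = 25 (L = (5 + 6*0)² = (5 + 0)² = 5² = 25)
O(A, B(6)) + 33*L = (5 - 1*(-2)) + 33*25 = (5 + 2) + 825 = 7 + 825 = 832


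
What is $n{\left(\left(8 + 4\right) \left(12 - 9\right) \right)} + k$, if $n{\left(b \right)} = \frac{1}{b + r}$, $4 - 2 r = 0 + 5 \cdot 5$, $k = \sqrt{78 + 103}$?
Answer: $\frac{2}{51} + \sqrt{181} \approx 13.493$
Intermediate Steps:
$k = \sqrt{181} \approx 13.454$
$r = - \frac{21}{2}$ ($r = 2 - \frac{0 + 5 \cdot 5}{2} = 2 - \frac{0 + 25}{2} = 2 - \frac{25}{2} = - \frac{21}{2} \approx -10.5$)
$n{\left(b \right)} = \frac{1}{- \frac{21}{2} + b}$ ($n{\left(b \right)} = \frac{1}{b - \frac{21}{2}} = \frac{1}{- \frac{21}{2} + b}$)
$n{\left(\left(8 + 4\right) \left(12 - 9\right) \right)} + k = \frac{2}{-21 + 2 \left(8 + 4\right) \left(12 - 9\right)} + \sqrt{181} = \frac{2}{-21 + 2 \cdot 12 \cdot 3} + \sqrt{181} = \frac{2}{-21 + 2 \cdot 36} + \sqrt{181} = \frac{2}{-21 + 72} + \sqrt{181} = \frac{2}{51} + \sqrt{181}$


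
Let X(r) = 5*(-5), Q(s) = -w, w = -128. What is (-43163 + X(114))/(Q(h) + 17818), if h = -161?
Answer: -7198/2991 ≈ -2.4066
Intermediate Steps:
Q(s) = 128 (Q(s) = -1*(-128) = 128)
X(r) = -25
(-43163 + X(114))/(Q(h) + 17818) = (-43163 - 25)/(128 + 17818) = -43188/17946 = -43188*1/17946 = -7198/2991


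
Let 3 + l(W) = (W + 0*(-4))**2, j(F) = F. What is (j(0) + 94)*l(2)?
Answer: 94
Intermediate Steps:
l(W) = -3 + W**2 (l(W) = -3 + (W + 0*(-4))**2 = -3 + (W + 0)**2 = -3 + W**2)
(j(0) + 94)*l(2) = (0 + 94)*(-3 + 2**2) = 94*(-3 + 4) = 94*1 = 94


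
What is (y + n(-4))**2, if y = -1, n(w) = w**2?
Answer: 225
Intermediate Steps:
(y + n(-4))**2 = (-1 + (-4)**2)**2 = (-1 + 16)**2 = 15**2 = 225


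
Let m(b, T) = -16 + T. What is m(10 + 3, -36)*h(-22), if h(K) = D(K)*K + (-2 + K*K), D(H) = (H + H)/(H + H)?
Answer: -23920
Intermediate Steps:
D(H) = 1 (D(H) = (2*H)/((2*H)) = (2*H)*(1/(2*H)) = 1)
h(K) = -2 + K + K² (h(K) = 1*K + (-2 + K*K) = K + (-2 + K²) = -2 + K + K²)
m(10 + 3, -36)*h(-22) = (-16 - 36)*(-2 - 22 + (-22)²) = -52*(-2 - 22 + 484) = -52*460 = -23920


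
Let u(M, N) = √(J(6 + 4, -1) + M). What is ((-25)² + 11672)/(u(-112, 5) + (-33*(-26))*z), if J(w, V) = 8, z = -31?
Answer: -12579831/27209758 - 12297*I*√26/353726854 ≈ -0.46233 - 0.00017726*I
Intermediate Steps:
u(M, N) = √(8 + M)
((-25)² + 11672)/(u(-112, 5) + (-33*(-26))*z) = ((-25)² + 11672)/(√(8 - 112) - 33*(-26)*(-31)) = (625 + 11672)/(√(-104) + 858*(-31)) = 12297/(2*I*√26 - 26598) = 12297/(-26598 + 2*I*√26)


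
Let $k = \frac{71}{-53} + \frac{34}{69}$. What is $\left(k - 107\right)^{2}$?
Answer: $\frac{155548204816}{13373649} \approx 11631.0$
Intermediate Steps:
$k = - \frac{3097}{3657}$ ($k = 71 \left(- \frac{1}{53}\right) + 34 \cdot \frac{1}{69} = - \frac{71}{53} + \frac{34}{69} = - \frac{3097}{3657} \approx -0.84687$)
$\left(k - 107\right)^{2} = \left(- \frac{3097}{3657} - 107\right)^{2} = \left(- \frac{394396}{3657}\right)^{2} = \frac{155548204816}{13373649}$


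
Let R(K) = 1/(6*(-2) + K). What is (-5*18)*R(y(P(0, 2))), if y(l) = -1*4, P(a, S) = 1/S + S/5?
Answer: 45/8 ≈ 5.6250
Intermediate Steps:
P(a, S) = 1/S + S/5 (P(a, S) = 1/S + S*(1/5) = 1/S + S/5)
y(l) = -4
R(K) = 1/(-12 + K)
(-5*18)*R(y(P(0, 2))) = (-5*18)/(-12 - 4) = -90/(-16) = -90*(-1/16) = 45/8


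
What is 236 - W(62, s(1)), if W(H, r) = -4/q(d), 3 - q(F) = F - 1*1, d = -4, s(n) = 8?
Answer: 473/2 ≈ 236.50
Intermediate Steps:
q(F) = 4 - F (q(F) = 3 - (F - 1*1) = 3 - (F - 1) = 3 - (-1 + F) = 3 + (1 - F) = 4 - F)
W(H, r) = -1/2 (W(H, r) = -4/(4 - 1*(-4)) = -4/(4 + 4) = -4/8 = -4*1/8 = -1/2)
236 - W(62, s(1)) = 236 - 1*(-1/2) = 236 + 1/2 = 473/2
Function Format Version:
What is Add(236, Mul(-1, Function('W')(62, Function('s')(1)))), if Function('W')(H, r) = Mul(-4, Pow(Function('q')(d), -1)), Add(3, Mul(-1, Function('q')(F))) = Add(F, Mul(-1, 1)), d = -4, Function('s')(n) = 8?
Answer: Rational(473, 2) ≈ 236.50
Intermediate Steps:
Function('q')(F) = Add(4, Mul(-1, F)) (Function('q')(F) = Add(3, Mul(-1, Add(F, Mul(-1, 1)))) = Add(3, Mul(-1, Add(F, -1))) = Add(3, Mul(-1, Add(-1, F))) = Add(3, Add(1, Mul(-1, F))) = Add(4, Mul(-1, F)))
Function('W')(H, r) = Rational(-1, 2) (Function('W')(H, r) = Mul(-4, Pow(Add(4, Mul(-1, -4)), -1)) = Mul(-4, Pow(Add(4, 4), -1)) = Mul(-4, Pow(8, -1)) = Mul(-4, Rational(1, 8)) = Rational(-1, 2))
Add(236, Mul(-1, Function('W')(62, Function('s')(1)))) = Add(236, Mul(-1, Rational(-1, 2))) = Add(236, Rational(1, 2)) = Rational(473, 2)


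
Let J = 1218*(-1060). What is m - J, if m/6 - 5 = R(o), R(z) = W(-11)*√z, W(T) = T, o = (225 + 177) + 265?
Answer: 1291110 - 66*√667 ≈ 1.2894e+6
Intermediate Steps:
J = -1291080
o = 667 (o = 402 + 265 = 667)
R(z) = -11*√z
m = 30 - 66*√667 (m = 30 + 6*(-11*√667) = 30 - 66*√667 ≈ -1674.5)
m - J = (30 - 66*√667) - 1*(-1291080) = (30 - 66*√667) + 1291080 = 1291110 - 66*√667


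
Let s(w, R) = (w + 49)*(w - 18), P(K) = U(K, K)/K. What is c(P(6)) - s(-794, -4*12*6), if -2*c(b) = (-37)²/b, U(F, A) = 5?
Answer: -3028807/5 ≈ -6.0576e+5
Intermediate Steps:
P(K) = 5/K
c(b) = -1369/(2*b) (c(b) = -(-37)²/(2*b) = -1369/(2*b))
s(w, R) = (-18 + w)*(49 + w) (s(w, R) = (49 + w)*(-18 + w) = (-18 + w)*(49 + w))
c(P(6)) - s(-794, -4*12*6) = -1369/(2*(5/6)) - (-882 + (-794)² + 31*(-794)) = -1369/(2*(5*(⅙))) - (-882 + 630436 - 24614) = -1369/(2*⅚) - 1*604940 = -1369/2*6/5 - 604940 = -4107/5 - 604940 = -3028807/5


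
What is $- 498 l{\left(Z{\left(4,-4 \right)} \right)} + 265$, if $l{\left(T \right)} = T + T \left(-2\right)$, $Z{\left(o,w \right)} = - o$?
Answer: $-1727$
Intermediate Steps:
$l{\left(T \right)} = - T$ ($l{\left(T \right)} = T - 2 T = - T$)
$- 498 l{\left(Z{\left(4,-4 \right)} \right)} + 265 = - 498 \left(- \left(-1\right) 4\right) + 265 = - 498 \left(\left(-1\right) \left(-4\right)\right) + 265 = \left(-498\right) 4 + 265 = -1992 + 265 = -1727$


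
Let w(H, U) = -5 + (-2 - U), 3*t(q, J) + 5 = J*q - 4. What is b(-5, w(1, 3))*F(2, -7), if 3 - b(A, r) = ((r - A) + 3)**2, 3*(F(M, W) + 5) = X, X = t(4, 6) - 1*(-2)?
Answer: 8/3 ≈ 2.6667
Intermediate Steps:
t(q, J) = -3 + J*q/3 (t(q, J) = -5/3 + (J*q - 4)/3 = -5/3 + (-4 + J*q)/3 = -5/3 + (-4/3 + J*q/3) = -3 + J*q/3)
X = 7 (X = (-3 + (1/3)*6*4) - 1*(-2) = (-3 + 8) + 2 = 5 + 2 = 7)
w(H, U) = -7 - U
F(M, W) = -8/3 (F(M, W) = -5 + (1/3)*7 = -5 + 7/3 = -8/3)
b(A, r) = 3 - (3 + r - A)**2 (b(A, r) = 3 - ((r - A) + 3)**2 = 3 - (3 + r - A)**2)
b(-5, w(1, 3))*F(2, -7) = (3 - (3 + (-7 - 1*3) - 1*(-5))**2)*(-8/3) = (3 - (3 + (-7 - 3) + 5)**2)*(-8/3) = (3 - (3 - 10 + 5)**2)*(-8/3) = (3 - 1*(-2)**2)*(-8/3) = (3 - 1*4)*(-8/3) = (3 - 4)*(-8/3) = -1*(-8/3) = 8/3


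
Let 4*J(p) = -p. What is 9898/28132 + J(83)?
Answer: -573841/28132 ≈ -20.398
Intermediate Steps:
J(p) = -p/4 (J(p) = (-p)/4 = -p/4)
9898/28132 + J(83) = 9898/28132 - ¼*83 = 9898*(1/28132) - 83/4 = 4949/14066 - 83/4 = -573841/28132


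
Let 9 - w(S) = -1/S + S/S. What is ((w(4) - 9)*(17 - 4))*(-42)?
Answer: 819/2 ≈ 409.50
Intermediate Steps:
w(S) = 8 + 1/S (w(S) = 9 - (-1/S + S/S) = 9 - (-1/S + 1) = 9 - (1 - 1/S) = 9 + (-1 + 1/S) = 8 + 1/S)
((w(4) - 9)*(17 - 4))*(-42) = (((8 + 1/4) - 9)*(17 - 4))*(-42) = (((8 + 1/4) - 9)*13)*(-42) = ((33/4 - 9)*13)*(-42) = -3/4*13*(-42) = -39/4*(-42) = 819/2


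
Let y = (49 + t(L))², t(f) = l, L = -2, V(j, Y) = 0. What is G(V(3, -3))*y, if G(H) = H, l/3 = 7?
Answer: 0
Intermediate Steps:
l = 21 (l = 3*7 = 21)
t(f) = 21
y = 4900 (y = (49 + 21)² = 70² = 4900)
G(V(3, -3))*y = 0*4900 = 0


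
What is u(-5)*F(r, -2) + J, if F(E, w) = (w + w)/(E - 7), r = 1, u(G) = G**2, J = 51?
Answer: 203/3 ≈ 67.667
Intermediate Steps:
F(E, w) = 2*w/(-7 + E) (F(E, w) = (2*w)/(-7 + E) = 2*w/(-7 + E))
u(-5)*F(r, -2) + J = (-5)**2*(2*(-2)/(-7 + 1)) + 51 = 25*(2*(-2)/(-6)) + 51 = 25*(2*(-2)*(-1/6)) + 51 = 25*(2/3) + 51 = 50/3 + 51 = 203/3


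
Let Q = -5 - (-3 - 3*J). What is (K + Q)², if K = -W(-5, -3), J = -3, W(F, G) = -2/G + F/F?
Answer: 1444/9 ≈ 160.44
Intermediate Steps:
W(F, G) = 1 - 2/G (W(F, G) = -2/G + 1 = 1 - 2/G)
K = -5/3 (K = -(-2 - 3)/(-3) = -(-1)*(-5)/3 = -1*5/3 = -5/3 ≈ -1.6667)
Q = -11 (Q = -5 - (-3 - 3*(-3)) = -5 - (-3 + 9) = -5 - 1*6 = -5 - 6 = -11)
(K + Q)² = (-5/3 - 11)² = (-38/3)² = 1444/9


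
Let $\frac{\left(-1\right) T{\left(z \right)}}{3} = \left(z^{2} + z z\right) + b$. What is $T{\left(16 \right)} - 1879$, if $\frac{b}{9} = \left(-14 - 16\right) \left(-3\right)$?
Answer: $-5845$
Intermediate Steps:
$b = 810$ ($b = 9 \left(-14 - 16\right) \left(-3\right) = 9 \left(\left(-30\right) \left(-3\right)\right) = 9 \cdot 90 = 810$)
$T{\left(z \right)} = -2430 - 6 z^{2}$ ($T{\left(z \right)} = - 3 \left(\left(z^{2} + z z\right) + 810\right) = - 3 \left(\left(z^{2} + z^{2}\right) + 810\right) = - 3 \left(2 z^{2} + 810\right) = - 3 \left(810 + 2 z^{2}\right) = -2430 - 6 z^{2}$)
$T{\left(16 \right)} - 1879 = \left(-2430 - 6 \cdot 16^{2}\right) - 1879 = \left(-2430 - 1536\right) - 1879 = -3966 - 1879 = -5845$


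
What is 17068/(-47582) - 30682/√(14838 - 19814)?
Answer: -8534/23791 + 15341*I*√311/622 ≈ -0.35871 + 434.95*I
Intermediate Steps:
17068/(-47582) - 30682/√(14838 - 19814) = 17068*(-1/47582) - 30682*(-I*√311/1244) = -8534/23791 - 30682*(-I*√311/1244) = -8534/23791 - (-15341)*I*√311/622 = -8534/23791 + 15341*I*√311/622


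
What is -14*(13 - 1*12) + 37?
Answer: 23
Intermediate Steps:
-14*(13 - 1*12) + 37 = -14*(13 - 12) + 37 = -14*1 + 37 = -14 + 37 = 23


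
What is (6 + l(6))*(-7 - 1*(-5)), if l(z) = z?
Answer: -24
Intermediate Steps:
(6 + l(6))*(-7 - 1*(-5)) = (6 + 6)*(-7 - 1*(-5)) = 12*(-7 + 5) = 12*(-2) = -24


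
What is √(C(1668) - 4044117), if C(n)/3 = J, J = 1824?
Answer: I*√4038645 ≈ 2009.6*I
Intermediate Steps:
C(n) = 5472 (C(n) = 3*1824 = 5472)
√(C(1668) - 4044117) = √(5472 - 4044117) = √(-4038645) = I*√4038645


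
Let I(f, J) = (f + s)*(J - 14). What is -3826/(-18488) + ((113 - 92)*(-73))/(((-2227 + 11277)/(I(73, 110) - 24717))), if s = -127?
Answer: 211872969251/41829100 ≈ 5065.2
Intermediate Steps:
I(f, J) = (-127 + f)*(-14 + J) (I(f, J) = (f - 127)*(J - 14) = (-127 + f)*(-14 + J))
-3826/(-18488) + ((113 - 92)*(-73))/(((-2227 + 11277)/(I(73, 110) - 24717))) = -3826/(-18488) + ((113 - 92)*(-73))/(((-2227 + 11277)/((1778 - 127*110 - 14*73 + 110*73) - 24717))) = -3826*(-1/18488) + (21*(-73))/((9050/((1778 - 13970 - 1022 + 8030) - 24717))) = 1913/9244 - 1533/(9050/(-5184 - 24717)) = 1913/9244 - 1533/(9050/(-29901)) = 1913/9244 - 1533/(9050*(-1/29901)) = 1913/9244 - 1533/(-9050/29901) = 1913/9244 - 1533*(-29901/9050) = 1913/9244 + 45838233/9050 = 211872969251/41829100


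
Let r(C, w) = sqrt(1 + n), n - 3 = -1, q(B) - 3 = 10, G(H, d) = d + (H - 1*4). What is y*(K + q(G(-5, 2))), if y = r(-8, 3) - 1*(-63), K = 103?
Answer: 7308 + 116*sqrt(3) ≈ 7508.9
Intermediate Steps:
G(H, d) = -4 + H + d (G(H, d) = d + (H - 4) = d + (-4 + H) = -4 + H + d)
q(B) = 13 (q(B) = 3 + 10 = 13)
n = 2 (n = 3 - 1 = 2)
r(C, w) = sqrt(3) (r(C, w) = sqrt(1 + 2) = sqrt(3))
y = 63 + sqrt(3) (y = sqrt(3) - 1*(-63) = sqrt(3) + 63 = 63 + sqrt(3) ≈ 64.732)
y*(K + q(G(-5, 2))) = (63 + sqrt(3))*(103 + 13) = (63 + sqrt(3))*116 = 7308 + 116*sqrt(3)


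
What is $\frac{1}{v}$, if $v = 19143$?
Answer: $\frac{1}{19143} \approx 5.2238 \cdot 10^{-5}$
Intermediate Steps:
$\frac{1}{v} = \frac{1}{19143}$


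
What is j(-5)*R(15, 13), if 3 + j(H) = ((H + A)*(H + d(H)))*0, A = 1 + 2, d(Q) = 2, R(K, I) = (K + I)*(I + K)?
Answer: -2352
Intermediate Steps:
R(K, I) = (I + K)² (R(K, I) = (I + K)*(I + K) = (I + K)²)
A = 3
j(H) = -3 (j(H) = -3 + ((H + 3)*(H + 2))*0 = -3 + ((3 + H)*(2 + H))*0 = -3 + ((2 + H)*(3 + H))*0 = -3 + 0 = -3)
j(-5)*R(15, 13) = -3*(13 + 15)² = -3*28² = -3*784 = -2352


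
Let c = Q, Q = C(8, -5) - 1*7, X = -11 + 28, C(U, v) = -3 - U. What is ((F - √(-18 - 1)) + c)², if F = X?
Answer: (1 + I*√19)² ≈ -18.0 + 8.7178*I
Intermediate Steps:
X = 17
F = 17
Q = -18 (Q = (-3 - 1*8) - 1*7 = (-3 - 8) - 7 = -11 - 7 = -18)
c = -18
((F - √(-18 - 1)) + c)² = ((17 - √(-18 - 1)) - 18)² = ((17 - √(-19)) - 18)² = ((17 - I*√19) - 18)² = (-1 - I*√19)²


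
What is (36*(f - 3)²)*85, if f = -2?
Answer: 76500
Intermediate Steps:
(36*(f - 3)²)*85 = (36*(-2 - 3)²)*85 = (36*(-5)²)*85 = (36*25)*85 = 900*85 = 76500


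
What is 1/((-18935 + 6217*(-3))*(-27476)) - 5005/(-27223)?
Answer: 738389753129/4016220608104 ≈ 0.18385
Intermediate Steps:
1/((-18935 + 6217*(-3))*(-27476)) - 5005/(-27223) = -1/27476/(-18935 - 18651) - 5005*(-1/27223) = -1/27476/(-37586) + 715/3889 = -1/37586*(-1/27476) + 715/3889 = 1/1032712936 + 715/3889 = 738389753129/4016220608104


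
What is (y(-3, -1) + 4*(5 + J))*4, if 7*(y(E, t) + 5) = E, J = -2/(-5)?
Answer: 2264/35 ≈ 64.686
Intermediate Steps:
J = ⅖ (J = -2*(-⅕) = ⅖ ≈ 0.40000)
y(E, t) = -5 + E/7
(y(-3, -1) + 4*(5 + J))*4 = ((-5 + (⅐)*(-3)) + 4*(5 + ⅖))*4 = ((-5 - 3/7) + 4*(27/5))*4 = (-38/7 + 108/5)*4 = (566/35)*4 = 2264/35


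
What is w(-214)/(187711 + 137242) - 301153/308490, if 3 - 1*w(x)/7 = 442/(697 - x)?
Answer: -89146032752869/91322968133670 ≈ -0.97616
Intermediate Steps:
w(x) = 21 - 3094/(697 - x)
w(-214)/(187711 + 137242) - 301153/308490 = (7*(-1649 + 3*(-214))/(-697 - 214))/(187711 + 137242) - 301153/308490 = (7*(-1649 - 642)/(-911))/324953 - 301153*1/308490 = (7*(-1/911)*(-2291))*(1/324953) - 301153/308490 = (16037/911)*(1/324953) - 301153/308490 = 16037/296032183 - 301153/308490 = -89146032752869/91322968133670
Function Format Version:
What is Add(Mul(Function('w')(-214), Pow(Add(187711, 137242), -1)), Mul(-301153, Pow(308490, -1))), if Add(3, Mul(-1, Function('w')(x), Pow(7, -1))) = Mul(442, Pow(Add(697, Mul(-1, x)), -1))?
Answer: Rational(-89146032752869, 91322968133670) ≈ -0.97616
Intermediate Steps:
Function('w')(x) = Add(21, Mul(-3094, Pow(Add(697, Mul(-1, x)), -1))) (Function('w')(x) = Add(21, Mul(-7, Mul(442, Pow(Add(697, Mul(-1, x)), -1)))) = Add(21, Mul(-3094, Pow(Add(697, Mul(-1, x)), -1))))
Add(Mul(Function('w')(-214), Pow(Add(187711, 137242), -1)), Mul(-301153, Pow(308490, -1))) = Add(Mul(Mul(7, Pow(Add(-697, -214), -1), Add(-1649, Mul(3, -214))), Pow(Add(187711, 137242), -1)), Mul(-301153, Pow(308490, -1))) = Add(Mul(Mul(7, Pow(-911, -1), Add(-1649, -642)), Pow(324953, -1)), Mul(-301153, Rational(1, 308490))) = Add(Mul(Mul(7, Rational(-1, 911), -2291), Rational(1, 324953)), Rational(-301153, 308490)) = Add(Mul(Rational(16037, 911), Rational(1, 324953)), Rational(-301153, 308490)) = Add(Rational(16037, 296032183), Rational(-301153, 308490)) = Rational(-89146032752869, 91322968133670)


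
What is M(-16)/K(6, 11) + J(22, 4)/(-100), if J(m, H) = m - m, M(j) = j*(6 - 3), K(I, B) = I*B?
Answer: -8/11 ≈ -0.72727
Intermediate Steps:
K(I, B) = B*I
M(j) = 3*j (M(j) = j*3 = 3*j)
J(m, H) = 0
M(-16)/K(6, 11) + J(22, 4)/(-100) = (3*(-16))/((11*6)) + 0/(-100) = -48/66 + 0*(-1/100) = -48*1/66 + 0 = -8/11 + 0 = -8/11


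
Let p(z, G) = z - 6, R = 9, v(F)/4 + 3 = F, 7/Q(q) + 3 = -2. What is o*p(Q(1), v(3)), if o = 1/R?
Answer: -37/45 ≈ -0.82222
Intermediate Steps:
Q(q) = -7/5 (Q(q) = 7/(-3 - 2) = 7/(-5) = 7*(-⅕) = -7/5)
v(F) = -12 + 4*F
p(z, G) = -6 + z
o = ⅑ (o = 1/9 = ⅑ ≈ 0.11111)
o*p(Q(1), v(3)) = (-6 - 7/5)/9 = (⅑)*(-37/5) = -37/45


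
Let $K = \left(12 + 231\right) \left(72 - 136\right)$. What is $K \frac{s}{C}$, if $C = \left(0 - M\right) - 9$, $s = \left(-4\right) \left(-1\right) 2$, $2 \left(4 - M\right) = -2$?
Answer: $\frac{62208}{7} \approx 8886.9$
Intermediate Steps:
$M = 5$ ($M = 4 - -1 = 4 + 1 = 5$)
$s = 8$ ($s = 4 \cdot 2 = 8$)
$K = -15552$ ($K = 243 \left(-64\right) = -15552$)
$C = -14$ ($C = \left(0 - 5\right) - 9 = -5 - 9 = -14$)
$K \frac{s}{C} = - 15552 \frac{8}{-14} = - 15552 \cdot 8 \left(- \frac{1}{14}\right) = \left(-15552\right) \left(- \frac{4}{7}\right) = \frac{62208}{7}$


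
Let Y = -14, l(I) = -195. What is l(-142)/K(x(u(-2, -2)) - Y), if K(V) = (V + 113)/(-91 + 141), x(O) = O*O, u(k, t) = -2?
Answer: -9750/131 ≈ -74.427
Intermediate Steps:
x(O) = O**2
K(V) = 113/50 + V/50 (K(V) = (113 + V)/50 = (113 + V)*(1/50) = 113/50 + V/50)
l(-142)/K(x(u(-2, -2)) - Y) = -195/(113/50 + ((-2)**2 - 1*(-14))/50) = -195/(113/50 + (4 + 14)/50) = -195/(113/50 + (1/50)*18) = -195/(113/50 + 9/25) = -195/131/50 = -195*50/131 = -9750/131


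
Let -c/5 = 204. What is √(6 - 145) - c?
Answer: 1020 + I*√139 ≈ 1020.0 + 11.79*I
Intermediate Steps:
c = -1020 (c = -5*204 = -1020)
√(6 - 145) - c = √(6 - 145) - 1*(-1020) = √(-139) + 1020 = I*√139 + 1020 = 1020 + I*√139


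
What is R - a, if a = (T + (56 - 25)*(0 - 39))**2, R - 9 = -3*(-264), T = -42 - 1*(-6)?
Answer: -1549224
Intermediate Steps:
T = -36 (T = -42 + 6 = -36)
R = 801 (R = 9 - 3*(-264) = 9 + 792 = 801)
a = 1550025 (a = (-36 + (56 - 25)*(0 - 39))**2 = (-36 + 31*(-39))**2 = (-36 - 1209)**2 = (-1245)**2 = 1550025)
R - a = 801 - 1*1550025 = 801 - 1550025 = -1549224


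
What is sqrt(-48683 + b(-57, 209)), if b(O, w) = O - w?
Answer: I*sqrt(48949) ≈ 221.24*I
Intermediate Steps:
sqrt(-48683 + b(-57, 209)) = sqrt(-48683 + (-57 - 1*209)) = sqrt(-48683 + (-57 - 209)) = sqrt(-48683 - 266) = sqrt(-48949) = I*sqrt(48949)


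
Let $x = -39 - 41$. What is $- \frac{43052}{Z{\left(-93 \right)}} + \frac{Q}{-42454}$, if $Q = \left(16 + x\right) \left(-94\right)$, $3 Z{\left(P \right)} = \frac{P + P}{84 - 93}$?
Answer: $- \frac{4112484866}{658037} \approx -6249.6$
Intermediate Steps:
$x = -80$ ($x = -39 - 41 = -80$)
$Z{\left(P \right)} = - \frac{2 P}{27}$ ($Z{\left(P \right)} = \frac{\left(P + P\right) \frac{1}{84 - 93}}{3} = \frac{2 P \frac{1}{-9}}{3} = \frac{2 P \left(- \frac{1}{9}\right)}{3} = \frac{\left(- \frac{2}{9}\right) P}{3} = - \frac{2 P}{27}$)
$Q = 6016$ ($Q = \left(16 - 80\right) \left(-94\right) = \left(-64\right) \left(-94\right) = 6016$)
$- \frac{43052}{Z{\left(-93 \right)}} + \frac{Q}{-42454} = - \frac{43052}{\left(- \frac{2}{27}\right) \left(-93\right)} + \frac{6016}{-42454} = - \frac{43052}{\frac{62}{9}} + 6016 \left(- \frac{1}{42454}\right) = \left(-43052\right) \frac{9}{62} - \frac{3008}{21227} = - \frac{193734}{31} - \frac{3008}{21227} = - \frac{4112484866}{658037}$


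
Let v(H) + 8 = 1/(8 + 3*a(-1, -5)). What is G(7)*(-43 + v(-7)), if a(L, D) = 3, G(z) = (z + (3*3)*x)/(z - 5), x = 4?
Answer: -18619/17 ≈ -1095.2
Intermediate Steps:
G(z) = (36 + z)/(-5 + z) (G(z) = (z + (3*3)*4)/(z - 5) = (z + 9*4)/(-5 + z) = (z + 36)/(-5 + z) = (36 + z)/(-5 + z))
v(H) = -135/17 (v(H) = -8 + 1/(8 + 3*3) = -8 + 1/(8 + 9) = -8 + 1/17 = -135/17)
G(7)*(-43 + v(-7)) = ((36 + 7)/(-5 + 7))*(-43 - 135/17) = (43/2)*(-866/17) = -18619/17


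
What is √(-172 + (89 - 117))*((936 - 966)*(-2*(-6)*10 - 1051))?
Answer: 279300*I*√2 ≈ 3.9499e+5*I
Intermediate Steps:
√(-172 + (89 - 117))*((936 - 966)*(-2*(-6)*10 - 1051)) = √(-172 - 28)*(-30*(12*10 - 1051)) = √(-200)*(-30*(120 - 1051)) = (10*I*√2)*(-30*(-931)) = (10*I*√2)*27930 = 279300*I*√2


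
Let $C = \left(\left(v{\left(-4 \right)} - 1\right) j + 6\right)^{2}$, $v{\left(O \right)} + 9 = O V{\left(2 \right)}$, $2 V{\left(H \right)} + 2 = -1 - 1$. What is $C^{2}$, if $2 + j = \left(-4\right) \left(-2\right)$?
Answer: $1296$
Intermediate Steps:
$V{\left(H \right)} = -2$ ($V{\left(H \right)} = -1 + \frac{-1 - 1}{2} = -1 + \frac{1}{2} \left(-2\right) = -1 - 1 = -2$)
$j = 6$ ($j = -2 - -8 = -2 + 8 = 6$)
$v{\left(O \right)} = -9 - 2 O$ ($v{\left(O \right)} = -9 + O \left(-2\right) = -9 - 2 O$)
$C = 36$ ($C = \left(\left(\left(-9 - -8\right) - 1\right) 6 + 6\right)^{2} = \left(\left(\left(-9 + 8\right) - 1\right) 6 + 6\right)^{2} = \left(\left(-1 - 1\right) 6 + 6\right)^{2} = \left(\left(-2\right) 6 + 6\right)^{2} = \left(-12 + 6\right)^{2} = \left(-6\right)^{2} = 36$)
$C^{2} = 36^{2} = 1296$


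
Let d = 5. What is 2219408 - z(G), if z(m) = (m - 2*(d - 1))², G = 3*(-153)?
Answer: 2001319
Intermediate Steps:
G = -459
z(m) = (-8 + m)² (z(m) = (m - 2*(5 - 1))² = (m - 2*4)² = (m - 8)² = (-8 + m)²)
2219408 - z(G) = 2219408 - (-8 - 459)² = 2219408 - 1*(-467)² = 2219408 - 1*218089 = 2219408 - 218089 = 2001319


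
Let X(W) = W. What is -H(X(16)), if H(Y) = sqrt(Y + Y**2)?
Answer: -4*sqrt(17) ≈ -16.492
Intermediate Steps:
-H(X(16)) = -sqrt(16*(1 + 16)) = -sqrt(16*17) = -sqrt(272) = -4*sqrt(17)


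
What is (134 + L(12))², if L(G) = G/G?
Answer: 18225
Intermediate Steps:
L(G) = 1
(134 + L(12))² = (134 + 1)² = 135² = 18225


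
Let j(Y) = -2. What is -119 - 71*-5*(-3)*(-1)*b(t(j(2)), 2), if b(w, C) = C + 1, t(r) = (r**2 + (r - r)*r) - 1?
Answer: 3076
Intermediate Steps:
t(r) = -1 + r**2 (t(r) = (r**2 + 0*r) - 1 = (r**2 + 0) - 1 = r**2 - 1 = -1 + r**2)
b(w, C) = 1 + C
-119 - 71*-5*(-3)*(-1)*b(t(j(2)), 2) = -119 - 71*-5*(-3)*(-1)*(1 + 2) = -119 - 71*15*(-1)*3 = -119 - (-1065)*3 = -119 - 71*(-45) = -119 + 3195 = 3076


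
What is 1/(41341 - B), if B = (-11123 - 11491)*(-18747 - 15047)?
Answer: -1/764176175 ≈ -1.3086e-9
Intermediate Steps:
B = 764217516 (B = -22614*(-33794) = 764217516)
1/(41341 - B) = 1/(41341 - 1*764217516) = 1/(41341 - 764217516) = 1/(-764176175) = -1/764176175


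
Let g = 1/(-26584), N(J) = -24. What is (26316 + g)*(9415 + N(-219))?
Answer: 6569798443313/26584 ≈ 2.4713e+8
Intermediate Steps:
g = -1/26584 ≈ -3.7617e-5
(26316 + g)*(9415 + N(-219)) = (26316 - 1/26584)*(9415 - 24) = (699584543/26584)*9391 = 6569798443313/26584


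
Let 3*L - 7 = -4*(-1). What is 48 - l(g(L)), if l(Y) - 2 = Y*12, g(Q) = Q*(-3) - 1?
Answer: 190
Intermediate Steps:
L = 11/3 (L = 7/3 + (-4*(-1))/3 = 7/3 + (1/3)*4 = 7/3 + 4/3 = 11/3 ≈ 3.6667)
g(Q) = -1 - 3*Q (g(Q) = -3*Q - 1 = -1 - 3*Q)
l(Y) = 2 + 12*Y (l(Y) = 2 + Y*12 = 2 + 12*Y)
48 - l(g(L)) = 48 - (2 + 12*(-1 - 3*11/3)) = 48 - (2 + 12*(-1 - 11)) = 48 - (2 + 12*(-12)) = 48 - (2 - 144) = 48 - 1*(-142) = 48 + 142 = 190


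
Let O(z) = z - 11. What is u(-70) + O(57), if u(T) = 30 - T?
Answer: 146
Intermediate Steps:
O(z) = -11 + z
u(-70) + O(57) = (30 - 1*(-70)) + (-11 + 57) = (30 + 70) + 46 = 100 + 46 = 146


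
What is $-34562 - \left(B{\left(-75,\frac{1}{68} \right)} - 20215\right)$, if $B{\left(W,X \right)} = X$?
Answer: $- \frac{975597}{68} \approx -14347.0$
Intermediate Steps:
$-34562 - \left(B{\left(-75,\frac{1}{68} \right)} - 20215\right) = -34562 - \left(\frac{1}{68} - 20215\right) = -34562 - - \frac{1374619}{68} = -34562 + \frac{1374619}{68} = - \frac{975597}{68}$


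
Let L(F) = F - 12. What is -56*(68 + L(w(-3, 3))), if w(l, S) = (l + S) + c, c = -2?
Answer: -3024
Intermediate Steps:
w(l, S) = -2 + S + l (w(l, S) = (l + S) - 2 = (S + l) - 2 = -2 + S + l)
L(F) = -12 + F
-56*(68 + L(w(-3, 3))) = -56*(68 + (-12 + (-2 + 3 - 3))) = -56*(68 + (-12 - 2)) = -56*(68 - 14) = -56*54 = -3024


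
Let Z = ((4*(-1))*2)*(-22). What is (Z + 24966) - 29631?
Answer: -4489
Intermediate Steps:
Z = 176 (Z = -4*2*(-22) = -8*(-22) = 176)
(Z + 24966) - 29631 = (176 + 24966) - 29631 = 25142 - 29631 = -4489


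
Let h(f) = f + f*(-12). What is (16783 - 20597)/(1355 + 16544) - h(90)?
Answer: 17716196/17899 ≈ 989.79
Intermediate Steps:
h(f) = -11*f (h(f) = f - 12*f = -11*f)
(16783 - 20597)/(1355 + 16544) - h(90) = (16783 - 20597)/(1355 + 16544) - (-11)*90 = -3814/17899 - 1*(-990) = -3814*1/17899 + 990 = -3814/17899 + 990 = 17716196/17899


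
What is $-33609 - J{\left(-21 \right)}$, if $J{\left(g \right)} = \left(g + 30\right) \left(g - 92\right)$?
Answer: $-32592$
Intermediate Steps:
$J{\left(g \right)} = \left(-92 + g\right) \left(30 + g\right)$ ($J{\left(g \right)} = \left(30 + g\right) \left(-92 + g\right) = \left(-92 + g\right) \left(30 + g\right)$)
$-33609 - J{\left(-21 \right)} = -33609 - \left(-2760 + \left(-21\right)^{2} - -1302\right) = -33609 - \left(-2760 + 441 + 1302\right) = -33609 - -1017 = -33609 + 1017 = -32592$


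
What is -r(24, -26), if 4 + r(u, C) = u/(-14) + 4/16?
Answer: 153/28 ≈ 5.4643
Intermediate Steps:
r(u, C) = -15/4 - u/14 (r(u, C) = -4 + (u/(-14) + 4/16) = -4 + (u*(-1/14) + 4*(1/16)) = -4 + (-u/14 + ¼) = -4 + (¼ - u/14) = -15/4 - u/14)
-r(24, -26) = -(-15/4 - 1/14*24) = -(-15/4 - 12/7) = -1*(-153/28) = 153/28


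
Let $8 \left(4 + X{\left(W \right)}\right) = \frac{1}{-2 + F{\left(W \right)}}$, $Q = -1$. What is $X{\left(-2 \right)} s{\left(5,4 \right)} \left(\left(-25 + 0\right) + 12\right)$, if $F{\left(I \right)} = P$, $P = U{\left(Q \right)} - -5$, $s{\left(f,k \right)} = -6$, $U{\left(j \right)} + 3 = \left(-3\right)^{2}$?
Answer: $- \frac{3731}{12} \approx -310.92$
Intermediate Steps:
$U{\left(j \right)} = 6$ ($U{\left(j \right)} = -3 + \left(-3\right)^{2} = -3 + 9 = 6$)
$P = 11$ ($P = 6 - -5 = 6 + 5 = 11$)
$F{\left(I \right)} = 11$
$X{\left(W \right)} = - \frac{287}{72}$ ($X{\left(W \right)} = -4 + \frac{1}{8 \left(-2 + 11\right)} = -4 + \frac{1}{8 \cdot 9} = -4 + \frac{1}{8} \cdot \frac{1}{9} = -4 + \frac{1}{72} = - \frac{287}{72}$)
$X{\left(-2 \right)} s{\left(5,4 \right)} \left(\left(-25 + 0\right) + 12\right) = \left(- \frac{287}{72}\right) \left(-6\right) \left(\left(-25 + 0\right) + 12\right) = \frac{287 \left(-25 + 12\right)}{12} = \frac{287}{12} \left(-13\right) = - \frac{3731}{12}$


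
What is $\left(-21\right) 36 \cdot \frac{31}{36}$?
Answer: $-651$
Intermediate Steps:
$\left(-21\right) 36 \cdot \frac{31}{36} = - 756 \cdot 31 \cdot \frac{1}{36} = \left(-756\right) \frac{31}{36} = -651$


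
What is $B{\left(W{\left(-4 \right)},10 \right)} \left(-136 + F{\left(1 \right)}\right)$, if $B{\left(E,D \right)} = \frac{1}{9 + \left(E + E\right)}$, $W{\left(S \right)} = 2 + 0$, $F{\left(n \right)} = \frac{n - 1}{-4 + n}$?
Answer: $- \frac{136}{13} \approx -10.462$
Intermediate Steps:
$F{\left(n \right)} = \frac{-1 + n}{-4 + n}$
$W{\left(S \right)} = 2$
$B{\left(E,D \right)} = \frac{1}{9 + 2 E}$
$B{\left(W{\left(-4 \right)},10 \right)} \left(-136 + F{\left(1 \right)}\right) = \frac{-136 + \frac{-1 + 1}{-4 + 1}}{9 + 2 \cdot 2} = \frac{-136 + \frac{1}{-3} \cdot 0}{9 + 4} = \frac{-136 - 0}{13} = \frac{-136 + 0}{13} = \frac{1}{13} \left(-136\right) = - \frac{136}{13}$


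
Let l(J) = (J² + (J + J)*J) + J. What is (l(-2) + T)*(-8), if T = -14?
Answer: 32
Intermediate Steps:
l(J) = J + 3*J² (l(J) = (J² + (2*J)*J) + J = (J² + 2*J²) + J = 3*J² + J = J + 3*J²)
(l(-2) + T)*(-8) = (-2*(1 + 3*(-2)) - 14)*(-8) = (-2*(1 - 6) - 14)*(-8) = (-2*(-5) - 14)*(-8) = (10 - 14)*(-8) = -4*(-8) = 32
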